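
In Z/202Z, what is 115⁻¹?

65

Run the extended Euclidean algorithm:
202 = 1×115 + 87
115 = 1×87 + 28
87 = 3×28 + 3
28 = 9×3 + 1
3 = 3×1 + 0
gcd(115, 202) = 1, so the inverse exists.
Back-substitute for 1:
1 = 1×28 − 9×3
  = −9×87 + 28×28
  = 28×115 − 37×87
  = −37×202 + 65×115
So 115⁻¹ ≡ 65 (mod 202).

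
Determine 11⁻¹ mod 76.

By the extended Euclidean algorithm:
76 = 6*11 + 10
11 = 1*10 + 1
10 = 10*1 + 0
gcd(11, 76) = 1, so the inverse exists.
Back-substitute for 1:
1 = 1*11 − 1*10
  = −1*76 + 7*11
So 11⁻¹ ≡ 7 (mod 76).

7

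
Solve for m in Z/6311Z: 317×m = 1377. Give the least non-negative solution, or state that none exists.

2473

gcd(317, 6311) = 1, so a unique solution mod 6311 exists.
317⁻¹ ≡ 3265 (mod 6311).
m ≡ 3265×1377 ≡ 2473 (mod 6311).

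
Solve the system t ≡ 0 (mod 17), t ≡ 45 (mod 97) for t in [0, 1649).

17⁻¹ mod 97: 17·40 ≡ 1 (mod 97), so 17⁻¹ ≡ 40.
t = 0 + 17·((45 − 0)·40 mod 97) = 0 + 17·54 = 918.

918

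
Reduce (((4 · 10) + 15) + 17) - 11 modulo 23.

4 · 10 = 40 ≡ 17 (mod 23)
17 + 15 = 32 ≡ 9 (mod 23)
9 + 17 = 26 ≡ 3 (mod 23)
3 - 11 = -8 ≡ 15 (mod 23)

15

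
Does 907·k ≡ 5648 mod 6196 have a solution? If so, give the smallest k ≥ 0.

5280

gcd(907, 6196) = 1, so a unique solution mod 6196 exists.
907⁻¹ ≡ 567 (mod 6196).
k ≡ 567·5648 ≡ 5280 (mod 6196).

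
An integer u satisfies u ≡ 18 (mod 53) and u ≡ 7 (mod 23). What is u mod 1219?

283

53⁻¹ mod 23: 53×10 ≡ 1 (mod 23), so 53⁻¹ ≡ 10.
u = 18 + 53×((7 − 18)×10 mod 23) = 18 + 53×5 = 283.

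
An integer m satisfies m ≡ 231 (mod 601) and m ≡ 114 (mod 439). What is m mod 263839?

102401

601⁻¹ mod 439: 601·355 ≡ 1 (mod 439), so 601⁻¹ ≡ 355.
m = 231 + 601·((114 − 231)·355 mod 439) = 231 + 601·170 = 102401.
Check: 102401 mod 601 = 231, 102401 mod 439 = 114. ✓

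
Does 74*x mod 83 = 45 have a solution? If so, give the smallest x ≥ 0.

gcd(74, 83) = 1, so a unique solution mod 83 exists.
74⁻¹ ≡ 46 (mod 83).
x ≡ 46*45 ≡ 78 (mod 83).

78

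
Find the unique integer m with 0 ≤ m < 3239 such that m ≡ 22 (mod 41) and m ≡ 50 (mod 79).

41⁻¹ mod 79: 41*27 ≡ 1 (mod 79), so 41⁻¹ ≡ 27.
m = 22 + 41*((50 − 22)*27 mod 79) = 22 + 41*45 = 1867.
Check: 1867 mod 41 = 22, 1867 mod 79 = 50. ✓

1867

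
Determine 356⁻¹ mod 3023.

Apply the Euclidean algorithm and back-substitute:
3023 = 8·356 + 175
356 = 2·175 + 6
175 = 29·6 + 1
6 = 6·1 + 0
gcd(356, 3023) = 1, so the inverse exists.
Back-substitute for 1:
1 = 1·175 − 29·6
  = −29·356 + 59·175
  = 59·3023 − 501·356
So 356⁻¹ ≡ −501 ≡ 2522 (mod 3023).

2522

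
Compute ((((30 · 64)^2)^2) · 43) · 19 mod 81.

0

30 · 64 = 1920 ≡ 57 (mod 81)
(57)^2 ≡ 9 (mod 81)
(9)^2 ≡ 0 (mod 81)
0 · 43 = 0
0 · 19 = 0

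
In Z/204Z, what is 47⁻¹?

191

By the extended Euclidean algorithm:
204 = 4*47 + 16
47 = 2*16 + 15
16 = 1*15 + 1
15 = 15*1 + 0
gcd(47, 204) = 1, so the inverse exists.
Bézout: 1 = 3*204 − 13*47.
So 47⁻¹ ≡ −13 ≡ 191 (mod 204).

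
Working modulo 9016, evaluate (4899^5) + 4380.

(4899)^5 ≡ 4899 (mod 9016)
4899 + 4380 = 9279 ≡ 263 (mod 9016)

263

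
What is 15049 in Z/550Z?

15049 = 27*550 + 199, so 15049 ≡ 199 (mod 550).

199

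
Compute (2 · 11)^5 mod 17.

14

2 · 11 = 22 ≡ 5 (mod 17)
(5)^5 ≡ 14 (mod 17)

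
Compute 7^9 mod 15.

9 in binary is 1001, i.e. 9 = 8 + 1.
7^1 ≡ 7 (mod 15)
7^2 ≡ 7^2 = 49 ≡ 4 (mod 15)
7^4 ≡ 4^2 = 16 ≡ 1 (mod 15)
7^8 ≡ 1^2 = 1 (mod 15)
7^9 = 7^8 * 7^1 ≡ 1 * 7 (mod 15).
1 * 7 = 7 ≡ 7 (mod 15).

7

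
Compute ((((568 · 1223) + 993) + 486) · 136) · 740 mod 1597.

470

568 · 1223 = 694664 ≡ 1566 (mod 1597)
1566 + 993 = 2559 ≡ 962 (mod 1597)
962 + 486 = 1448
1448 · 136 = 196928 ≡ 497 (mod 1597)
497 · 740 = 367780 ≡ 470 (mod 1597)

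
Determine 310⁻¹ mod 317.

181

Run the extended Euclidean algorithm:
317 = 1*310 + 7
310 = 44*7 + 2
7 = 3*2 + 1
2 = 2*1 + 0
gcd(310, 317) = 1, so the inverse exists.
Bézout: 1 = 133*317 − 136*310.
So 310⁻¹ ≡ −136 ≡ 181 (mod 317).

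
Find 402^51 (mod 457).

51 in binary is 110011, i.e. 51 = 32 + 16 + 2 + 1.
402^1 ≡ 402 (mod 457)
402^2 ≡ 402^2 = 161604 ≡ 283 (mod 457)
402^4 ≡ 283^2 = 80089 ≡ 114 (mod 457)
402^8 ≡ 114^2 = 12996 ≡ 200 (mod 457)
402^16 ≡ 200^2 = 40000 ≡ 241 (mod 457)
402^32 ≡ 241^2 = 58081 ≡ 42 (mod 457)
402^51 = 402^32 · 402^16 · 402^2 · 402^1 ≡ 42 · 241 · 283 · 402 (mod 457).
Accumulate the product:
42 · 241 = 10122 ≡ 68
68 · 283 = 19244 ≡ 50
50 · 402 = 20100 ≡ 449

449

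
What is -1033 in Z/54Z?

-1033 = -20*54 + 47, so -1033 ≡ 47 (mod 54).

47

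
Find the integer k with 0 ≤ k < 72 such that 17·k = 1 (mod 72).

17

Apply the Euclidean algorithm and back-substitute:
72 = 4*17 + 4
17 = 4*4 + 1
4 = 4*1 + 0
gcd(17, 72) = 1, so the inverse exists.
Bézout: 1 = −4*72 + 17*17.
So 17⁻¹ ≡ 17 (mod 72).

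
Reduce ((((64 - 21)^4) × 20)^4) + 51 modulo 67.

20

64 - 21 = 43
(43)^4 ≡ 59 (mod 67)
59 × 20 = 1180 ≡ 41 (mod 67)
(41)^4 ≡ 36 (mod 67)
36 + 51 = 87 ≡ 20 (mod 67)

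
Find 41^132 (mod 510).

361

By square-and-multiply:
41^1 ≡ 41 (mod 510)
41^2 ≡ 41^2 = 1681 ≡ 151 (mod 510)
41^4 ≡ 151^2 = 22801 ≡ 361 (mod 510)
41^8 ≡ 361^2 = 130321 ≡ 271 (mod 510)
41^16 ≡ 271^2 = 73441 ≡ 1 (mod 510)
41^32 ≡ 1^2 = 1 (mod 510)
41^64 ≡ 1^2 = 1 (mod 510)
41^128 ≡ 1^2 = 1 (mod 510)
41^132 = 41^128 · 41^4 ≡ 1 · 361 (mod 510).
1 · 361 = 361 ≡ 361 (mod 510).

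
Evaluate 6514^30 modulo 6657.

4537

Compute successive squares:
30 in binary is 11110, i.e. 30 = 16 + 8 + 4 + 2.
6514^1 ≡ 6514 (mod 6657)
6514^2 ≡ 6514^2 = 42432196 ≡ 478 (mod 6657)
6514^4 ≡ 478^2 = 228484 ≡ 2146 (mod 6657)
6514^8 ≡ 2146^2 = 4605316 ≡ 5329 (mod 6657)
6514^16 ≡ 5329^2 = 28398241 ≡ 6136 (mod 6657)
6514^30 = 6514^16 · 6514^8 · 6514^4 · 6514^2 ≡ 6136 · 5329 · 2146 · 478 (mod 6657).
Accumulate the product:
6136 · 5329 = 32698744 ≡ 6217
6217 · 2146 = 13341682 ≡ 1054
1054 · 478 = 503812 ≡ 4537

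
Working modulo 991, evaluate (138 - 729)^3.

138 - 729 = -591 ≡ 400 (mod 991)
(400)^3 ≡ 229 (mod 991)

229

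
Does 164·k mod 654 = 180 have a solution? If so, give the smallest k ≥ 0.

gcd(164, 654) = 2, and 2 | 180, so solutions exist.
Divide through by 2: 82·k mod 327 = 90.
82⁻¹ ≡ 4 (mod 327).
k ≡ 4·90 ≡ 33 (mod 327).
The smallest non-negative solution is k = 33.

33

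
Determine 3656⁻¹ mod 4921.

Run the extended Euclidean algorithm:
4921 = 1×3656 + 1265
3656 = 2×1265 + 1126
1265 = 1×1126 + 139
1126 = 8×139 + 14
139 = 9×14 + 13
14 = 1×13 + 1
13 = 13×1 + 0
gcd(3656, 4921) = 1, so the inverse exists.
Back-substitute for 1:
1 = 1×14 − 1×13
  = −1×139 + 10×14
  = 10×1126 − 81×139
  = −81×1265 + 91×1126
  = 91×3656 − 263×1265
  = −263×4921 + 354×3656
So 3656⁻¹ ≡ 354 (mod 4921).

354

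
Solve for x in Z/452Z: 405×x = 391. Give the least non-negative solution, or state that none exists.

59

gcd(405, 452) = 1, so a unique solution mod 452 exists.
405⁻¹ ≡ 125 (mod 452).
x ≡ 125×391 ≡ 59 (mod 452).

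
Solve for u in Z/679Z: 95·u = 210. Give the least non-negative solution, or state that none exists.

574

gcd(95, 679) = 1, so a unique solution mod 679 exists.
95⁻¹ ≡ 436 (mod 679).
u ≡ 436·210 ≡ 574 (mod 679).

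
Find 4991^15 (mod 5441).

4991^1 ≡ 4991 (mod 5441)
4991^2 ≡ 4991^2 = 24910081 ≡ 1183 (mod 5441)
4991^4 ≡ 1183^2 = 1399489 ≡ 1152 (mod 5441)
4991^8 ≡ 1152^2 = 1327104 ≡ 4941 (mod 5441)
4991^15 = 4991^8 × 4991^4 × 4991^2 × 4991^1 ≡ 4941 × 1152 × 1183 × 4991 (mod 5441).
Accumulate the product:
4941 × 1152 = 5692032 ≡ 746
746 × 1183 = 882518 ≡ 1076
1076 × 4991 = 5370316 ≡ 49

49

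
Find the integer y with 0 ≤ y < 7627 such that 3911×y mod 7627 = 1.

4850

Run the extended Euclidean algorithm:
7627 = 1·3911 + 3716
3911 = 1·3716 + 195
3716 = 19·195 + 11
195 = 17·11 + 8
11 = 1·8 + 3
8 = 2·3 + 2
3 = 1·2 + 1
2 = 2·1 + 0
gcd(3911, 7627) = 1, so the inverse exists.
Back-substitute for 1:
1 = 1·3 − 1·2
  = −1·8 + 3·3
  = 3·11 − 4·8
  = −4·195 + 71·11
  = 71·3716 − 1353·195
  = −1353·3911 + 1424·3716
  = 1424·7627 − 2777·3911
So 3911⁻¹ ≡ −2777 ≡ 4850 (mod 7627).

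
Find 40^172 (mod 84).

40^1 ≡ 40 (mod 84)
40^2 ≡ 40^2 = 1600 ≡ 4 (mod 84)
40^4 ≡ 4^2 = 16 (mod 84)
40^8 ≡ 16^2 = 256 ≡ 4 (mod 84)
40^16 ≡ 4^2 = 16 (mod 84)
40^32 ≡ 16^2 = 256 ≡ 4 (mod 84)
40^64 ≡ 4^2 = 16 (mod 84)
40^128 ≡ 16^2 = 256 ≡ 4 (mod 84)
40^172 = 40^128 · 40^32 · 40^8 · 40^4 ≡ 4 · 4 · 4 · 16 (mod 84).
Accumulate the product:
4 · 4 = 16
16 · 4 = 64
64 · 16 = 1024 ≡ 16

16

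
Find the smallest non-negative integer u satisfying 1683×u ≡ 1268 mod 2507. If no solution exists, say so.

gcd(1683, 2507) = 1, so a unique solution mod 2507 exists.
1683⁻¹ ≡ 788 (mod 2507).
u ≡ 788×1268 ≡ 1398 (mod 2507).

1398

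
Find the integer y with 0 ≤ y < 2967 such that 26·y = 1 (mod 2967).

1940

By the extended Euclidean algorithm:
2967 = 114×26 + 3
26 = 8×3 + 2
3 = 1×2 + 1
2 = 2×1 + 0
gcd(26, 2967) = 1, so the inverse exists.
Bézout: 1 = 9×2967 − 1027×26.
So 26⁻¹ ≡ −1027 ≡ 1940 (mod 2967).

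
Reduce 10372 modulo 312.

10372 = 33·312 + 76, so 10372 ≡ 76 (mod 312).

76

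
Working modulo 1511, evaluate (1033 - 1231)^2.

1429

1033 - 1231 = -198 ≡ 1313 (mod 1511)
(1313)^2 ≡ 1429 (mod 1511)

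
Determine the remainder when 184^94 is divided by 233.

38

Compute successive squares:
94 in binary is 1011110, i.e. 94 = 64 + 16 + 8 + 4 + 2.
184^1 ≡ 184 (mod 233)
184^2 ≡ 184^2 = 33856 ≡ 71 (mod 233)
184^4 ≡ 71^2 = 5041 ≡ 148 (mod 233)
184^8 ≡ 148^2 = 21904 ≡ 2 (mod 233)
184^16 ≡ 2^2 = 4 (mod 233)
184^32 ≡ 4^2 = 16 (mod 233)
184^64 ≡ 16^2 = 256 ≡ 23 (mod 233)
184^94 = 184^64 × 184^16 × 184^8 × 184^4 × 184^2 ≡ 23 × 4 × 2 × 148 × 71 (mod 233).
Accumulate the product:
23 × 4 = 92
92 × 2 = 184
184 × 148 = 27232 ≡ 204
204 × 71 = 14484 ≡ 38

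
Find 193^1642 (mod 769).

1642 in binary is 11001101010, i.e. 1642 = 1024 + 512 + 64 + 32 + 8 + 2.
193^1 ≡ 193 (mod 769)
193^2 ≡ 193^2 = 37249 ≡ 337 (mod 769)
193^4 ≡ 337^2 = 113569 ≡ 526 (mod 769)
193^8 ≡ 526^2 = 276676 ≡ 605 (mod 769)
193^16 ≡ 605^2 = 366025 ≡ 750 (mod 769)
193^32 ≡ 750^2 = 562500 ≡ 361 (mod 769)
193^64 ≡ 361^2 = 130321 ≡ 360 (mod 769)
193^128 ≡ 360^2 = 129600 ≡ 408 (mod 769)
193^256 ≡ 408^2 = 166464 ≡ 360 (mod 769)
193^512 ≡ 360^2 = 129600 ≡ 408 (mod 769)
193^1024 ≡ 408^2 = 166464 ≡ 360 (mod 769)
193^1642 = 193^1024 × 193^512 × 193^64 × 193^32 × 193^8 × 193^2 ≡ 360 × 408 × 360 × 361 × 605 × 337 (mod 769).
Accumulate the product:
360 × 408 = 146880 ≡ 1
1 × 360 = 360
360 × 361 = 129960 ≡ 768
768 × 605 = 464640 ≡ 164
164 × 337 = 55268 ≡ 669

669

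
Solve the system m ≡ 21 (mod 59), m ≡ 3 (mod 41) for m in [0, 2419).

59⁻¹ mod 41: 59×16 ≡ 1 (mod 41), so 59⁻¹ ≡ 16.
m = 21 + 59×((3 − 21)×16 mod 41) = 21 + 59×40 = 2381.
Check: 2381 mod 59 = 21, 2381 mod 41 = 3. ✓

2381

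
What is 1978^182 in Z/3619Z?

191

Compute successive squares:
182 in binary is 10110110, i.e. 182 = 128 + 32 + 16 + 4 + 2.
1978^1 ≡ 1978 (mod 3619)
1978^2 ≡ 1978^2 = 3912484 ≡ 345 (mod 3619)
1978^4 ≡ 345^2 = 119025 ≡ 3217 (mod 3619)
1978^8 ≡ 3217^2 = 10349089 ≡ 2368 (mod 3619)
1978^16 ≡ 2368^2 = 5607424 ≡ 1593 (mod 3619)
1978^32 ≡ 1593^2 = 2537649 ≡ 730 (mod 3619)
1978^64 ≡ 730^2 = 532900 ≡ 907 (mod 3619)
1978^128 ≡ 907^2 = 822649 ≡ 1136 (mod 3619)
1978^182 = 1978^128 · 1978^32 · 1978^16 · 1978^4 · 1978^2 ≡ 1136 · 730 · 1593 · 3217 · 345 (mod 3619).
Accumulate the product:
1136 · 730 = 829280 ≡ 529
529 · 1593 = 842697 ≡ 3089
3089 · 3217 = 9937313 ≡ 3158
3158 · 345 = 1089510 ≡ 191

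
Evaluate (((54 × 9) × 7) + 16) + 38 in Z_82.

54 × 9 = 486 ≡ 76 (mod 82)
76 × 7 = 532 ≡ 40 (mod 82)
40 + 16 = 56
56 + 38 = 94 ≡ 12 (mod 82)

12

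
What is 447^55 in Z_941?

Using repeated squaring:
55 in binary is 110111, i.e. 55 = 32 + 16 + 4 + 2 + 1.
447^1 ≡ 447 (mod 941)
447^2 ≡ 447^2 = 199809 ≡ 317 (mod 941)
447^4 ≡ 317^2 = 100489 ≡ 743 (mod 941)
447^8 ≡ 743^2 = 552049 ≡ 623 (mod 941)
447^16 ≡ 623^2 = 388129 ≡ 437 (mod 941)
447^32 ≡ 437^2 = 190969 ≡ 887 (mod 941)
447^55 = 447^32 · 447^16 · 447^4 · 447^2 · 447^1 ≡ 887 · 437 · 743 · 317 · 447 (mod 941).
Accumulate the product:
887 · 437 = 387619 ≡ 868
868 · 743 = 644924 ≡ 339
339 · 317 = 107463 ≡ 189
189 · 447 = 84483 ≡ 734

734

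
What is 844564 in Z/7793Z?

2920

844564 = 108*7793 + 2920, so 844564 ≡ 2920 (mod 7793).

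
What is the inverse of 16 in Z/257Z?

By the extended Euclidean algorithm:
257 = 16·16 + 1
16 = 16·1 + 0
gcd(16, 257) = 1, so the inverse exists.
Bézout: 1 = 1·257 − 16·16.
So 16⁻¹ ≡ −16 ≡ 241 (mod 257).

241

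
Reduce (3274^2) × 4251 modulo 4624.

236

(3274)^2 ≡ 644 (mod 4624)
644 × 4251 = 2737644 ≡ 236 (mod 4624)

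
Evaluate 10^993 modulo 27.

By square-and-multiply:
10^1 ≡ 10 (mod 27)
10^2 ≡ 10^2 = 100 ≡ 19 (mod 27)
10^4 ≡ 19^2 = 361 ≡ 10 (mod 27)
10^8 ≡ 10^2 = 100 ≡ 19 (mod 27)
10^16 ≡ 19^2 = 361 ≡ 10 (mod 27)
10^32 ≡ 10^2 = 100 ≡ 19 (mod 27)
10^64 ≡ 19^2 = 361 ≡ 10 (mod 27)
10^128 ≡ 10^2 = 100 ≡ 19 (mod 27)
10^256 ≡ 19^2 = 361 ≡ 10 (mod 27)
10^512 ≡ 10^2 = 100 ≡ 19 (mod 27)
10^993 = 10^512 × 10^256 × 10^128 × 10^64 × 10^32 × 10^1 ≡ 19 × 10 × 19 × 10 × 19 × 10 (mod 27).
Accumulate the product:
19 × 10 = 190 ≡ 1
1 × 19 = 19
19 × 10 = 190 ≡ 1
1 × 19 = 19
19 × 10 = 190 ≡ 1

1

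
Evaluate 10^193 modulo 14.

10

193 in binary is 11000001, i.e. 193 = 128 + 64 + 1.
10^1 ≡ 10 (mod 14)
10^2 ≡ 10^2 = 100 ≡ 2 (mod 14)
10^4 ≡ 2^2 = 4 (mod 14)
10^8 ≡ 4^2 = 16 ≡ 2 (mod 14)
10^16 ≡ 2^2 = 4 (mod 14)
10^32 ≡ 4^2 = 16 ≡ 2 (mod 14)
10^64 ≡ 2^2 = 4 (mod 14)
10^128 ≡ 4^2 = 16 ≡ 2 (mod 14)
10^193 = 10^128 * 10^64 * 10^1 ≡ 2 * 4 * 10 (mod 14).
Accumulate the product:
2 * 4 = 8
8 * 10 = 80 ≡ 10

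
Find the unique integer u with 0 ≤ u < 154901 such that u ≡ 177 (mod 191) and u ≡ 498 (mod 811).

37804

191⁻¹ mod 811: 191·276 ≡ 1 (mod 811), so 191⁻¹ ≡ 276.
u = 177 + 191·((498 − 177)·276 mod 811) = 177 + 191·197 = 37804.
Check: 37804 mod 191 = 177, 37804 mod 811 = 498. ✓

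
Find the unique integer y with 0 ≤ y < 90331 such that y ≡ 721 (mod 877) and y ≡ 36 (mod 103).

877⁻¹ mod 103: 877*35 ≡ 1 (mod 103), so 877⁻¹ ≡ 35.
y = 721 + 877*((36 − 721)*35 mod 103) = 721 + 877*24 = 21769.

21769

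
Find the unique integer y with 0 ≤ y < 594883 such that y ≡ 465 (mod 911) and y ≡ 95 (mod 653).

911⁻¹ mod 653: 911·367 ≡ 1 (mod 653), so 911⁻¹ ≡ 367.
y = 465 + 911·((95 − 465)·367 mod 653) = 465 + 911·34 = 31439.

31439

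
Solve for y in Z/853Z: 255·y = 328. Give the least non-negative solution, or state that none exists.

gcd(255, 853) = 1, so a unique solution mod 853 exists.
255⁻¹ ≡ 378 (mod 853).
y ≡ 378·328 ≡ 299 (mod 853).

299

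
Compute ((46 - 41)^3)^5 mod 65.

46 - 41 = 5
(5)^3 ≡ 60 (mod 65)
(60)^5 ≡ 60 (mod 65)

60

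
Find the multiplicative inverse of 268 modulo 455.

382

455 = 1·268 + 187
268 = 1·187 + 81
187 = 2·81 + 25
81 = 3·25 + 6
25 = 4·6 + 1
6 = 6·1 + 0
gcd(268, 455) = 1, so the inverse exists.
Bézout: 1 = 43·455 − 73·268.
So 268⁻¹ ≡ −73 ≡ 382 (mod 455).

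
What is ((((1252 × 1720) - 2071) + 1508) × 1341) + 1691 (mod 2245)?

363

1252 × 1720 = 2153440 ≡ 485 (mod 2245)
485 - 2071 = -1586 ≡ 659 (mod 2245)
659 + 1508 = 2167
2167 × 1341 = 2905947 ≡ 917 (mod 2245)
917 + 1691 = 2608 ≡ 363 (mod 2245)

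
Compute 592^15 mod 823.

15 in binary is 1111, i.e. 15 = 8 + 4 + 2 + 1.
592^1 ≡ 592 (mod 823)
592^2 ≡ 592^2 = 350464 ≡ 689 (mod 823)
592^4 ≡ 689^2 = 474721 ≡ 673 (mod 823)
592^8 ≡ 673^2 = 452929 ≡ 279 (mod 823)
592^15 = 592^8 · 592^4 · 592^2 · 592^1 ≡ 279 · 673 · 689 · 592 (mod 823).
Accumulate the product:
279 · 673 = 187767 ≡ 123
123 · 689 = 84747 ≡ 801
801 · 592 = 474192 ≡ 144

144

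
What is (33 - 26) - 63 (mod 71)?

15

33 - 26 = 7
7 - 63 = -56 ≡ 15 (mod 71)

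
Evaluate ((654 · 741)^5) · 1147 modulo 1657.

654 · 741 = 484614 ≡ 770 (mod 1657)
(770)^5 ≡ 336 (mod 1657)
336 · 1147 = 385392 ≡ 968 (mod 1657)

968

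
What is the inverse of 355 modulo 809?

Apply the Euclidean algorithm and back-substitute:
809 = 2×355 + 99
355 = 3×99 + 58
99 = 1×58 + 41
58 = 1×41 + 17
41 = 2×17 + 7
17 = 2×7 + 3
7 = 2×3 + 1
3 = 3×1 + 0
gcd(355, 809) = 1, so the inverse exists.
Bézout: 1 = 104×809 − 237×355.
So 355⁻¹ ≡ −237 ≡ 572 (mod 809).

572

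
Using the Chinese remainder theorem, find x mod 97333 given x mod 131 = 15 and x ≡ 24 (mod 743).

38660

131⁻¹ mod 743: 131×363 ≡ 1 (mod 743), so 131⁻¹ ≡ 363.
x = 15 + 131×((24 − 15)×363 mod 743) = 15 + 131×295 = 38660.
Check: 38660 mod 131 = 15, 38660 mod 743 = 24. ✓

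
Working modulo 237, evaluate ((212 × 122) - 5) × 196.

212 × 122 = 25864 ≡ 31 (mod 237)
31 - 5 = 26
26 × 196 = 5096 ≡ 119 (mod 237)

119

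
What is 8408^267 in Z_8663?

Compute successive squares:
267 in binary is 100001011, i.e. 267 = 256 + 8 + 2 + 1.
8408^1 ≡ 8408 (mod 8663)
8408^2 ≡ 8408^2 = 70694464 ≡ 4384 (mod 8663)
8408^4 ≡ 4384^2 = 19219456 ≡ 4922 (mod 8663)
8408^8 ≡ 4922^2 = 24226084 ≡ 4336 (mod 8663)
8408^16 ≡ 4336^2 = 18800896 ≡ 2186 (mod 8663)
8408^32 ≡ 2186^2 = 4778596 ≡ 5283 (mod 8663)
8408^64 ≡ 5283^2 = 27910089 ≡ 6566 (mod 8663)
8408^128 ≡ 6566^2 = 43112356 ≡ 5268 (mod 8663)
8408^256 ≡ 5268^2 = 27751824 ≡ 4235 (mod 8663)
8408^267 = 8408^256 * 8408^8 * 8408^2 * 8408^1 ≡ 4235 * 4336 * 4384 * 8408 (mod 8663).
Accumulate the product:
4235 * 4336 = 18362960 ≡ 6063
6063 * 4384 = 26580192 ≡ 2108
2108 * 8408 = 17724064 ≡ 8229

8229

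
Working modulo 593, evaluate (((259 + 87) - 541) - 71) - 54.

259 + 87 = 346
346 - 541 = -195 ≡ 398 (mod 593)
398 - 71 = 327
327 - 54 = 273

273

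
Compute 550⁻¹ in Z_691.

691 = 1×550 + 141
550 = 3×141 + 127
141 = 1×127 + 14
127 = 9×14 + 1
14 = 14×1 + 0
gcd(550, 691) = 1, so the inverse exists.
Bézout: 1 = −39×691 + 49×550.
So 550⁻¹ ≡ 49 (mod 691).

49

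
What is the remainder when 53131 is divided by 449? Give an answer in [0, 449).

149

53131 = 118·449 + 149, so 53131 ≡ 149 (mod 449).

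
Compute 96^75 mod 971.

98

By square-and-multiply:
96^1 ≡ 96 (mod 971)
96^2 ≡ 96^2 = 9216 ≡ 477 (mod 971)
96^4 ≡ 477^2 = 227529 ≡ 315 (mod 971)
96^8 ≡ 315^2 = 99225 ≡ 183 (mod 971)
96^16 ≡ 183^2 = 33489 ≡ 475 (mod 971)
96^32 ≡ 475^2 = 225625 ≡ 353 (mod 971)
96^64 ≡ 353^2 = 124609 ≡ 321 (mod 971)
96^75 = 96^64 * 96^8 * 96^2 * 96^1 ≡ 321 * 183 * 477 * 96 (mod 971).
Accumulate the product:
321 * 183 = 58743 ≡ 483
483 * 477 = 230391 ≡ 264
264 * 96 = 25344 ≡ 98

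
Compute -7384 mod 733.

679

-7384 = -11×733 + 679, so -7384 ≡ 679 (mod 733).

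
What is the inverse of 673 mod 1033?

1033 = 1*673 + 360
673 = 1*360 + 313
360 = 1*313 + 47
313 = 6*47 + 31
47 = 1*31 + 16
31 = 1*16 + 15
16 = 1*15 + 1
15 = 15*1 + 0
gcd(673, 1033) = 1, so the inverse exists.
Bézout: 1 = 43*1033 − 66*673.
So 673⁻¹ ≡ −66 ≡ 967 (mod 1033).

967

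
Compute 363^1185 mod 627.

297

By square-and-multiply:
363^1 ≡ 363 (mod 627)
363^2 ≡ 363^2 = 131769 ≡ 99 (mod 627)
363^4 ≡ 99^2 = 9801 ≡ 396 (mod 627)
363^8 ≡ 396^2 = 156816 ≡ 66 (mod 627)
363^16 ≡ 66^2 = 4356 ≡ 594 (mod 627)
363^32 ≡ 594^2 = 352836 ≡ 462 (mod 627)
363^64 ≡ 462^2 = 213444 ≡ 264 (mod 627)
363^128 ≡ 264^2 = 69696 ≡ 99 (mod 627)
363^256 ≡ 99^2 = 9801 ≡ 396 (mod 627)
363^512 ≡ 396^2 = 156816 ≡ 66 (mod 627)
363^1024 ≡ 66^2 = 4356 ≡ 594 (mod 627)
363^1185 = 363^1024 * 363^128 * 363^32 * 363^1 ≡ 594 * 99 * 462 * 363 (mod 627).
Accumulate the product:
594 * 99 = 58806 ≡ 495
495 * 462 = 228690 ≡ 462
462 * 363 = 167706 ≡ 297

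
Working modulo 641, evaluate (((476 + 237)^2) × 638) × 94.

476 + 237 = 713 ≡ 72 (mod 641)
(72)^2 ≡ 56 (mod 641)
56 × 638 = 35728 ≡ 473 (mod 641)
473 × 94 = 44462 ≡ 233 (mod 641)

233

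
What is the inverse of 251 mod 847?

27

847 = 3×251 + 94
251 = 2×94 + 63
94 = 1×63 + 31
63 = 2×31 + 1
31 = 31×1 + 0
gcd(251, 847) = 1, so the inverse exists.
Back-substitute for 1:
1 = 1×63 − 2×31
  = −2×94 + 3×63
  = 3×251 − 8×94
  = −8×847 + 27×251
So 251⁻¹ ≡ 27 (mod 847).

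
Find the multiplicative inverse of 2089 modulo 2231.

707

Run the extended Euclidean algorithm:
2231 = 1×2089 + 142
2089 = 14×142 + 101
142 = 1×101 + 41
101 = 2×41 + 19
41 = 2×19 + 3
19 = 6×3 + 1
3 = 3×1 + 0
gcd(2089, 2231) = 1, so the inverse exists.
Back-substitute for 1:
1 = 1×19 − 6×3
  = −6×41 + 13×19
  = 13×101 − 32×41
  = −32×142 + 45×101
  = 45×2089 − 662×142
  = −662×2231 + 707×2089
So 2089⁻¹ ≡ 707 (mod 2231).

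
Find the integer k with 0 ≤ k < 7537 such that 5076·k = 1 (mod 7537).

5041

7537 = 1·5076 + 2461
5076 = 2·2461 + 154
2461 = 15·154 + 151
154 = 1·151 + 3
151 = 50·3 + 1
3 = 3·1 + 0
gcd(5076, 7537) = 1, so the inverse exists.
Bézout: 1 = 1681·7537 − 2496·5076.
So 5076⁻¹ ≡ −2496 ≡ 5041 (mod 7537).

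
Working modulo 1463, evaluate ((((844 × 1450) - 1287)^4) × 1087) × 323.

1292

844 × 1450 = 1223800 ≡ 732 (mod 1463)
732 - 1287 = -555 ≡ 908 (mod 1463)
(908)^4 ≡ 9 (mod 1463)
9 × 1087 = 9783 ≡ 1005 (mod 1463)
1005 × 323 = 324615 ≡ 1292 (mod 1463)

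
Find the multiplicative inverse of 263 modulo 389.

71

Apply the Euclidean algorithm and back-substitute:
389 = 1·263 + 126
263 = 2·126 + 11
126 = 11·11 + 5
11 = 2·5 + 1
5 = 5·1 + 0
gcd(263, 389) = 1, so the inverse exists.
Bézout: 1 = −48·389 + 71·263.
So 263⁻¹ ≡ 71 (mod 389).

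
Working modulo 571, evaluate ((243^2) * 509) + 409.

52

(243)^2 ≡ 236 (mod 571)
236 * 509 = 120124 ≡ 214 (mod 571)
214 + 409 = 623 ≡ 52 (mod 571)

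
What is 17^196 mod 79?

62

Compute successive squares:
17^1 ≡ 17 (mod 79)
17^2 ≡ 17^2 = 289 ≡ 52 (mod 79)
17^4 ≡ 52^2 = 2704 ≡ 18 (mod 79)
17^8 ≡ 18^2 = 324 ≡ 8 (mod 79)
17^16 ≡ 8^2 = 64 (mod 79)
17^32 ≡ 64^2 = 4096 ≡ 67 (mod 79)
17^64 ≡ 67^2 = 4489 ≡ 65 (mod 79)
17^128 ≡ 65^2 = 4225 ≡ 38 (mod 79)
17^196 = 17^128 * 17^64 * 17^4 ≡ 38 * 65 * 18 (mod 79).
Accumulate the product:
38 * 65 = 2470 ≡ 21
21 * 18 = 378 ≡ 62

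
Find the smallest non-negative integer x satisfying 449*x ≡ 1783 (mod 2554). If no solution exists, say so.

1773

gcd(449, 2554) = 1, so a unique solution mod 2554 exists.
449⁻¹ ≡ 2025 (mod 2554).
x ≡ 2025*1783 ≡ 1773 (mod 2554).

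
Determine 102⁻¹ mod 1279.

1116

Run the extended Euclidean algorithm:
1279 = 12·102 + 55
102 = 1·55 + 47
55 = 1·47 + 8
47 = 5·8 + 7
8 = 1·7 + 1
7 = 7·1 + 0
gcd(102, 1279) = 1, so the inverse exists.
Bézout: 1 = 13·1279 − 163·102.
So 102⁻¹ ≡ −163 ≡ 1116 (mod 1279).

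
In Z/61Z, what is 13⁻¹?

47

61 = 4*13 + 9
13 = 1*9 + 4
9 = 2*4 + 1
4 = 4*1 + 0
gcd(13, 61) = 1, so the inverse exists.
Bézout: 1 = 3*61 − 14*13.
So 13⁻¹ ≡ −14 ≡ 47 (mod 61).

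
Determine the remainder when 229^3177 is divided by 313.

3177 in binary is 110001101001, i.e. 3177 = 2048 + 1024 + 64 + 32 + 8 + 1.
229^1 ≡ 229 (mod 313)
229^2 ≡ 229^2 = 52441 ≡ 170 (mod 313)
229^4 ≡ 170^2 = 28900 ≡ 104 (mod 313)
229^8 ≡ 104^2 = 10816 ≡ 174 (mod 313)
229^16 ≡ 174^2 = 30276 ≡ 228 (mod 313)
229^32 ≡ 228^2 = 51984 ≡ 26 (mod 313)
229^64 ≡ 26^2 = 676 ≡ 50 (mod 313)
229^128 ≡ 50^2 = 2500 ≡ 309 (mod 313)
229^256 ≡ 309^2 = 95481 ≡ 16 (mod 313)
229^512 ≡ 16^2 = 256 (mod 313)
229^1024 ≡ 256^2 = 65536 ≡ 119 (mod 313)
229^2048 ≡ 119^2 = 14161 ≡ 76 (mod 313)
229^3177 = 229^2048 · 229^1024 · 229^64 · 229^32 · 229^8 · 229^1 ≡ 76 · 119 · 50 · 26 · 174 · 229 (mod 313).
Accumulate the product:
76 · 119 = 9044 ≡ 280
280 · 50 = 14000 ≡ 228
228 · 26 = 5928 ≡ 294
294 · 174 = 51156 ≡ 137
137 · 229 = 31373 ≡ 73

73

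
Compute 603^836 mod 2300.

Using repeated squaring:
836 in binary is 1101000100, i.e. 836 = 512 + 256 + 64 + 4.
603^1 ≡ 603 (mod 2300)
603^2 ≡ 603^2 = 363609 ≡ 209 (mod 2300)
603^4 ≡ 209^2 = 43681 ≡ 2281 (mod 2300)
603^8 ≡ 2281^2 = 5202961 ≡ 361 (mod 2300)
603^16 ≡ 361^2 = 130321 ≡ 1521 (mod 2300)
603^32 ≡ 1521^2 = 2313441 ≡ 1941 (mod 2300)
603^64 ≡ 1941^2 = 3767481 ≡ 81 (mod 2300)
603^128 ≡ 81^2 = 6561 ≡ 1961 (mod 2300)
603^256 ≡ 1961^2 = 3845521 ≡ 2221 (mod 2300)
603^512 ≡ 2221^2 = 4932841 ≡ 1641 (mod 2300)
603^836 = 603^512 * 603^256 * 603^64 * 603^4 ≡ 1641 * 2221 * 81 * 2281 (mod 2300).
Accumulate the product:
1641 * 2221 = 3644661 ≡ 1461
1461 * 81 = 118341 ≡ 1041
1041 * 2281 = 2374521 ≡ 921

921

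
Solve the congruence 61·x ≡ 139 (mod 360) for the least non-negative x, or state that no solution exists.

79

gcd(61, 360) = 1, so a unique solution mod 360 exists.
61⁻¹ ≡ 301 (mod 360).
x ≡ 301·139 ≡ 79 (mod 360).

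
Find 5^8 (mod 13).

1

Compute successive squares:
5^1 ≡ 5 (mod 13)
5^2 ≡ 5^2 = 25 ≡ 12 (mod 13)
5^4 ≡ 12^2 = 144 ≡ 1 (mod 13)
5^8 ≡ 1^2 = 1 (mod 13)
So 5^8 ≡ 1 (mod 13).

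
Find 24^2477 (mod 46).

24

2477 in binary is 100110101101, i.e. 2477 = 2048 + 256 + 128 + 32 + 8 + 4 + 1.
24^1 ≡ 24 (mod 46)
24^2 ≡ 24^2 = 576 ≡ 24 (mod 46)
24^4 ≡ 24^2 = 576 ≡ 24 (mod 46)
24^8 ≡ 24^2 = 576 ≡ 24 (mod 46)
24^16 ≡ 24^2 = 576 ≡ 24 (mod 46)
24^32 ≡ 24^2 = 576 ≡ 24 (mod 46)
24^64 ≡ 24^2 = 576 ≡ 24 (mod 46)
24^128 ≡ 24^2 = 576 ≡ 24 (mod 46)
24^256 ≡ 24^2 = 576 ≡ 24 (mod 46)
24^512 ≡ 24^2 = 576 ≡ 24 (mod 46)
24^1024 ≡ 24^2 = 576 ≡ 24 (mod 46)
24^2048 ≡ 24^2 = 576 ≡ 24 (mod 46)
24^2477 = 24^2048 · 24^256 · 24^128 · 24^32 · 24^8 · 24^4 · 24^1 ≡ 24 · 24 · 24 · 24 · 24 · 24 · 24 (mod 46).
Accumulate the product:
24 · 24 = 576 ≡ 24
24 · 24 = 576 ≡ 24
24 · 24 = 576 ≡ 24
24 · 24 = 576 ≡ 24
24 · 24 = 576 ≡ 24
24 · 24 = 576 ≡ 24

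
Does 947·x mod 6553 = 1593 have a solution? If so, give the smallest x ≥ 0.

3337

gcd(947, 6553) = 1, so a unique solution mod 6553 exists.
947⁻¹ ≡ 1121 (mod 6553).
x ≡ 1121·1593 ≡ 3337 (mod 6553).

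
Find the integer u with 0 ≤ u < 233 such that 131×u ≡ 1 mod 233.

217

233 = 1*131 + 102
131 = 1*102 + 29
102 = 3*29 + 15
29 = 1*15 + 14
15 = 1*14 + 1
14 = 14*1 + 0
gcd(131, 233) = 1, so the inverse exists.
Back-substitute for 1:
1 = 1*15 − 1*14
  = −1*29 + 2*15
  = 2*102 − 7*29
  = −7*131 + 9*102
  = 9*233 − 16*131
So 131⁻¹ ≡ −16 ≡ 217 (mod 233).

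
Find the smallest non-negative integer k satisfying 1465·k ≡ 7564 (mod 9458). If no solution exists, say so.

gcd(1465, 9458) = 1, so a unique solution mod 9458 exists.
1465⁻¹ ≡ 2053 (mod 9458).
k ≡ 2053·7564 ≡ 8314 (mod 9458).

8314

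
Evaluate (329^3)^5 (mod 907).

(329)^3 ≡ 655 (mod 907)
(655)^5 ≡ 493 (mod 907)

493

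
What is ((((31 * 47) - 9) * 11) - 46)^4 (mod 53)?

31 * 47 = 1457 ≡ 26 (mod 53)
26 - 9 = 17
17 * 11 = 187 ≡ 28 (mod 53)
28 - 46 = -18 ≡ 35 (mod 53)
(35)^4 ≡ 36 (mod 53)

36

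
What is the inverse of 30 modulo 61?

Apply the Euclidean algorithm and back-substitute:
61 = 2*30 + 1
30 = 30*1 + 0
gcd(30, 61) = 1, so the inverse exists.
Bézout: 1 = 1*61 − 2*30.
So 30⁻¹ ≡ −2 ≡ 59 (mod 61).

59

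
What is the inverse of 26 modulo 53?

53 = 2×26 + 1
26 = 26×1 + 0
gcd(26, 53) = 1, so the inverse exists.
Back-substitute for 1:
1 = 1×53 − 2×26
So 26⁻¹ ≡ −2 ≡ 51 (mod 53).

51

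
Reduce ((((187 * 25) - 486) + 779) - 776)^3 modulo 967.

187 * 25 = 4675 ≡ 807 (mod 967)
807 - 486 = 321
321 + 779 = 1100 ≡ 133 (mod 967)
133 - 776 = -643 ≡ 324 (mod 967)
(324)^3 ≡ 900 (mod 967)

900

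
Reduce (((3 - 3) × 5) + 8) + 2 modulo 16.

10

3 - 3 = 0
0 × 5 = 0
0 + 8 = 8
8 + 2 = 10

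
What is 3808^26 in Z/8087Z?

26 in binary is 11010, i.e. 26 = 16 + 8 + 2.
3808^1 ≡ 3808 (mod 8087)
3808^2 ≡ 3808^2 = 14500864 ≡ 873 (mod 8087)
3808^4 ≡ 873^2 = 762129 ≡ 1951 (mod 8087)
3808^8 ≡ 1951^2 = 3806401 ≡ 5511 (mod 8087)
3808^16 ≡ 5511^2 = 30371121 ≡ 4436 (mod 8087)
3808^26 = 3808^16 * 3808^8 * 3808^2 ≡ 4436 * 5511 * 873 (mod 8087).
Accumulate the product:
4436 * 5511 = 24446796 ≡ 7882
7882 * 873 = 6880986 ≡ 7036

7036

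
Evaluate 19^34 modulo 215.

By square-and-multiply:
34 in binary is 100010, i.e. 34 = 32 + 2.
19^1 ≡ 19 (mod 215)
19^2 ≡ 19^2 = 361 ≡ 146 (mod 215)
19^4 ≡ 146^2 = 21316 ≡ 31 (mod 215)
19^8 ≡ 31^2 = 961 ≡ 101 (mod 215)
19^16 ≡ 101^2 = 10201 ≡ 96 (mod 215)
19^32 ≡ 96^2 = 9216 ≡ 186 (mod 215)
19^34 = 19^32 × 19^2 ≡ 186 × 146 (mod 215).
186 × 146 = 27156 ≡ 66 (mod 215).

66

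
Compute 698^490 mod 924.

490 in binary is 111101010, i.e. 490 = 256 + 128 + 64 + 32 + 8 + 2.
698^1 ≡ 698 (mod 924)
698^2 ≡ 698^2 = 487204 ≡ 256 (mod 924)
698^4 ≡ 256^2 = 65536 ≡ 856 (mod 924)
698^8 ≡ 856^2 = 732736 ≡ 4 (mod 924)
698^16 ≡ 4^2 = 16 (mod 924)
698^32 ≡ 16^2 = 256 (mod 924)
698^64 ≡ 256^2 = 65536 ≡ 856 (mod 924)
698^128 ≡ 856^2 = 732736 ≡ 4 (mod 924)
698^256 ≡ 4^2 = 16 (mod 924)
698^490 = 698^256 * 698^128 * 698^64 * 698^32 * 698^8 * 698^2 ≡ 16 * 4 * 856 * 256 * 4 * 256 (mod 924).
Accumulate the product:
16 * 4 = 64
64 * 856 = 54784 ≡ 268
268 * 256 = 68608 ≡ 232
232 * 4 = 928 ≡ 4
4 * 256 = 1024 ≡ 100

100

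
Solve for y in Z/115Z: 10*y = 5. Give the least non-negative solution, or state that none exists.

12

gcd(10, 115) = 5, and 5 | 5, so solutions exist.
Divide through by 5: 2*y mod 23 = 1.
2⁻¹ ≡ 12 (mod 23).
y ≡ 12*1 ≡ 12 (mod 23).
The smallest non-negative solution is y = 12.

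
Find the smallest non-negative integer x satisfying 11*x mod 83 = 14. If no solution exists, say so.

39

gcd(11, 83) = 1, so a unique solution mod 83 exists.
11⁻¹ ≡ 68 (mod 83).
x ≡ 68*14 ≡ 39 (mod 83).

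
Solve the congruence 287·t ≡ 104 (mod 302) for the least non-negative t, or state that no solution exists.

gcd(287, 302) = 1, so a unique solution mod 302 exists.
287⁻¹ ≡ 161 (mod 302).
t ≡ 161·104 ≡ 134 (mod 302).

134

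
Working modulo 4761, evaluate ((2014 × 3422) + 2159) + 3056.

2014 × 3422 = 6891908 ≡ 2741 (mod 4761)
2741 + 2159 = 4900 ≡ 139 (mod 4761)
139 + 3056 = 3195

3195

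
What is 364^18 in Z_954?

Compute successive squares:
18 in binary is 10010, i.e. 18 = 16 + 2.
364^1 ≡ 364 (mod 954)
364^2 ≡ 364^2 = 132496 ≡ 844 (mod 954)
364^4 ≡ 844^2 = 712336 ≡ 652 (mod 954)
364^8 ≡ 652^2 = 425104 ≡ 574 (mod 954)
364^16 ≡ 574^2 = 329476 ≡ 346 (mod 954)
364^18 = 364^16 × 364^2 ≡ 346 × 844 (mod 954).
346 × 844 = 292024 ≡ 100 (mod 954).

100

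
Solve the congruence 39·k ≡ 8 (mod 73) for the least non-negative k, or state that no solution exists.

47

gcd(39, 73) = 1, so a unique solution mod 73 exists.
39⁻¹ ≡ 15 (mod 73).
k ≡ 15·8 ≡ 47 (mod 73).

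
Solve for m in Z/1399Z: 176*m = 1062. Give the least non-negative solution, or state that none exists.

gcd(176, 1399) = 1, so a unique solution mod 1399 exists.
176⁻¹ ≡ 1089 (mod 1399).
m ≡ 1089*1062 ≡ 944 (mod 1399).

944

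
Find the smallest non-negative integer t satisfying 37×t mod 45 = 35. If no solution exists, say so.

gcd(37, 45) = 1, so a unique solution mod 45 exists.
37⁻¹ ≡ 28 (mod 45).
t ≡ 28×35 ≡ 35 (mod 45).

35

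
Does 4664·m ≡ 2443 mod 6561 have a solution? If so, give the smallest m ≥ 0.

3485

gcd(4664, 6561) = 1, so a unique solution mod 6561 exists.
4664⁻¹ ≡ 5558 (mod 6561).
m ≡ 5558·2443 ≡ 3485 (mod 6561).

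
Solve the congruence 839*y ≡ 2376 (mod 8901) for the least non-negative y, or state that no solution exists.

gcd(839, 8901) = 1, so a unique solution mod 8901 exists.
839⁻¹ ≡ 6323 (mod 8901).
y ≡ 6323*2376 ≡ 7461 (mod 8901).

7461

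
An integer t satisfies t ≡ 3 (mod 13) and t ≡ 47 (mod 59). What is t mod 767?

224

13⁻¹ mod 59: 13*50 ≡ 1 (mod 59), so 13⁻¹ ≡ 50.
t = 3 + 13*((47 − 3)*50 mod 59) = 3 + 13*17 = 224.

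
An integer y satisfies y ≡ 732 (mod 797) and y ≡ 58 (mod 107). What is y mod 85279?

28627

797⁻¹ mod 107: 797*29 ≡ 1 (mod 107), so 797⁻¹ ≡ 29.
y = 732 + 797*((58 − 732)*29 mod 107) = 732 + 797*35 = 28627.
Check: 28627 mod 797 = 732, 28627 mod 107 = 58. ✓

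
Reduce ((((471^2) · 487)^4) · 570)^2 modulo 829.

609

(471)^2 ≡ 498 (mod 829)
498 · 487 = 242526 ≡ 458 (mod 829)
(458)^4 ≡ 729 (mod 829)
729 · 570 = 415530 ≡ 201 (mod 829)
(201)^2 ≡ 609 (mod 829)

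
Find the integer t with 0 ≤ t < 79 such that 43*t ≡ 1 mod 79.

68

Run the extended Euclidean algorithm:
79 = 1·43 + 36
43 = 1·36 + 7
36 = 5·7 + 1
7 = 7·1 + 0
gcd(43, 79) = 1, so the inverse exists.
Bézout: 1 = 6·79 − 11·43.
So 43⁻¹ ≡ −11 ≡ 68 (mod 79).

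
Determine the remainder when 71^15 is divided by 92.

39

By square-and-multiply:
15 in binary is 1111, i.e. 15 = 8 + 4 + 2 + 1.
71^1 ≡ 71 (mod 92)
71^2 ≡ 71^2 = 5041 ≡ 73 (mod 92)
71^4 ≡ 73^2 = 5329 ≡ 85 (mod 92)
71^8 ≡ 85^2 = 7225 ≡ 49 (mod 92)
71^15 = 71^8 × 71^4 × 71^2 × 71^1 ≡ 49 × 85 × 73 × 71 (mod 92).
Accumulate the product:
49 × 85 = 4165 ≡ 25
25 × 73 = 1825 ≡ 77
77 × 71 = 5467 ≡ 39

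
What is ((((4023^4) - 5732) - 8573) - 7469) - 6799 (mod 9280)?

5828

(4023)^4 ≡ 6561 (mod 9280)
6561 - 5732 = 829
829 - 8573 = -7744 ≡ 1536 (mod 9280)
1536 - 7469 = -5933 ≡ 3347 (mod 9280)
3347 - 6799 = -3452 ≡ 5828 (mod 9280)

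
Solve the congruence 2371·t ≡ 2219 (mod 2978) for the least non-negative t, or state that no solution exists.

gcd(2371, 2978) = 1, so a unique solution mod 2978 exists.
2371⁻¹ ≡ 1933 (mod 2978).
t ≡ 1933·2219 ≡ 1007 (mod 2978).

1007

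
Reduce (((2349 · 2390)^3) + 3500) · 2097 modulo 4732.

2349 · 2390 = 5614110 ≡ 1958 (mod 4732)
(1958)^3 ≡ 1084 (mod 4732)
1084 + 3500 = 4584
4584 · 2097 = 9612648 ≡ 1956 (mod 4732)

1956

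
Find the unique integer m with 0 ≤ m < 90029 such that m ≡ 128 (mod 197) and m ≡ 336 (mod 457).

35982

197⁻¹ mod 457: 197*58 ≡ 1 (mod 457), so 197⁻¹ ≡ 58.
m = 128 + 197*((336 − 128)*58 mod 457) = 128 + 197*182 = 35982.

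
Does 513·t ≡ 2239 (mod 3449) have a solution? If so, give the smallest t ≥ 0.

2855

gcd(513, 3449) = 1, so a unique solution mod 3449 exists.
513⁻¹ ≡ 753 (mod 3449).
t ≡ 753·2239 ≡ 2855 (mod 3449).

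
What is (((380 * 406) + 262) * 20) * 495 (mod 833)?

380 * 406 = 154280 ≡ 175 (mod 833)
175 + 262 = 437
437 * 20 = 8740 ≡ 410 (mod 833)
410 * 495 = 202950 ≡ 531 (mod 833)

531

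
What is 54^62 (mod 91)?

By square-and-multiply:
62 in binary is 111110, i.e. 62 = 32 + 16 + 8 + 4 + 2.
54^1 ≡ 54 (mod 91)
54^2 ≡ 54^2 = 2916 ≡ 4 (mod 91)
54^4 ≡ 4^2 = 16 (mod 91)
54^8 ≡ 16^2 = 256 ≡ 74 (mod 91)
54^16 ≡ 74^2 = 5476 ≡ 16 (mod 91)
54^32 ≡ 16^2 = 256 ≡ 74 (mod 91)
54^62 = 54^32 * 54^16 * 54^8 * 54^4 * 54^2 ≡ 74 * 16 * 74 * 16 * 4 (mod 91).
Accumulate the product:
74 * 16 = 1184 ≡ 1
1 * 74 = 74
74 * 16 = 1184 ≡ 1
1 * 4 = 4

4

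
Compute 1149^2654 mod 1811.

By square-and-multiply:
2654 in binary is 101001011110, i.e. 2654 = 2048 + 512 + 64 + 16 + 8 + 4 + 2.
1149^1 ≡ 1149 (mod 1811)
1149^2 ≡ 1149^2 = 1320201 ≡ 1793 (mod 1811)
1149^4 ≡ 1793^2 = 3214849 ≡ 324 (mod 1811)
1149^8 ≡ 324^2 = 104976 ≡ 1749 (mod 1811)
1149^16 ≡ 1749^2 = 3059001 ≡ 222 (mod 1811)
1149^32 ≡ 222^2 = 49284 ≡ 387 (mod 1811)
1149^64 ≡ 387^2 = 149769 ≡ 1267 (mod 1811)
1149^128 ≡ 1267^2 = 1605289 ≡ 743 (mod 1811)
1149^256 ≡ 743^2 = 552049 ≡ 1505 (mod 1811)
1149^512 ≡ 1505^2 = 2265025 ≡ 1275 (mod 1811)
1149^1024 ≡ 1275^2 = 1625625 ≡ 1158 (mod 1811)
1149^2048 ≡ 1158^2 = 1340964 ≡ 824 (mod 1811)
1149^2654 = 1149^2048 × 1149^512 × 1149^64 × 1149^16 × 1149^8 × 1149^4 × 1149^2 ≡ 824 × 1275 × 1267 × 222 × 1749 × 324 × 1793 (mod 1811).
Accumulate the product:
824 × 1275 = 1050600 ≡ 220
220 × 1267 = 278740 ≡ 1657
1657 × 222 = 367854 ≡ 221
221 × 1749 = 386529 ≡ 786
786 × 324 = 254664 ≡ 1124
1124 × 1793 = 2015332 ≡ 1500

1500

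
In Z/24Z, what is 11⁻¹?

11

Apply the Euclidean algorithm and back-substitute:
24 = 2×11 + 2
11 = 5×2 + 1
2 = 2×1 + 0
gcd(11, 24) = 1, so the inverse exists.
Bézout: 1 = −5×24 + 11×11.
So 11⁻¹ ≡ 11 (mod 24).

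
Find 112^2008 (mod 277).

Compute successive squares:
2008 in binary is 11111011000, i.e. 2008 = 1024 + 512 + 256 + 128 + 64 + 16 + 8.
112^1 ≡ 112 (mod 277)
112^2 ≡ 112^2 = 12544 ≡ 79 (mod 277)
112^4 ≡ 79^2 = 6241 ≡ 147 (mod 277)
112^8 ≡ 147^2 = 21609 ≡ 3 (mod 277)
112^16 ≡ 3^2 = 9 (mod 277)
112^32 ≡ 9^2 = 81 (mod 277)
112^64 ≡ 81^2 = 6561 ≡ 190 (mod 277)
112^128 ≡ 190^2 = 36100 ≡ 90 (mod 277)
112^256 ≡ 90^2 = 8100 ≡ 67 (mod 277)
112^512 ≡ 67^2 = 4489 ≡ 57 (mod 277)
112^1024 ≡ 57^2 = 3249 ≡ 202 (mod 277)
112^2008 = 112^1024 · 112^512 · 112^256 · 112^128 · 112^64 · 112^16 · 112^8 ≡ 202 · 57 · 67 · 90 · 190 · 9 · 3 (mod 277).
Accumulate the product:
202 · 57 = 11514 ≡ 157
157 · 67 = 10519 ≡ 270
270 · 90 = 24300 ≡ 201
201 · 190 = 38190 ≡ 241
241 · 9 = 2169 ≡ 230
230 · 3 = 690 ≡ 136

136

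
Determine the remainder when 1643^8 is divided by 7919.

By square-and-multiply:
1643^1 ≡ 1643 (mod 7919)
1643^2 ≡ 1643^2 = 2699449 ≡ 6989 (mod 7919)
1643^4 ≡ 6989^2 = 48846121 ≡ 1729 (mod 7919)
1643^8 ≡ 1729^2 = 2989441 ≡ 3978 (mod 7919)
So 1643^8 ≡ 3978 (mod 7919).

3978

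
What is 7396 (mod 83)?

7396 = 89×83 + 9, so 7396 ≡ 9 (mod 83).

9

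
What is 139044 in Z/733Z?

507

139044 = 189·733 + 507, so 139044 ≡ 507 (mod 733).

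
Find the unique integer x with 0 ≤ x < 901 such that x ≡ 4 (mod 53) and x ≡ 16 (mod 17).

322

53⁻¹ mod 17: 53·9 ≡ 1 (mod 17), so 53⁻¹ ≡ 9.
x = 4 + 53·((16 − 4)·9 mod 17) = 4 + 53·6 = 322.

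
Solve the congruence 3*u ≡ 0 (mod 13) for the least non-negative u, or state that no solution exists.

0

gcd(3, 13) = 1, so a unique solution mod 13 exists.
3⁻¹ ≡ 9 (mod 13).
u ≡ 9*0 ≡ 0 (mod 13).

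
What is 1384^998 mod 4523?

1971

Compute successive squares:
998 in binary is 1111100110, i.e. 998 = 512 + 256 + 128 + 64 + 32 + 4 + 2.
1384^1 ≡ 1384 (mod 4523)
1384^2 ≡ 1384^2 = 1915456 ≡ 2227 (mod 4523)
1384^4 ≡ 2227^2 = 4959529 ≡ 2321 (mod 4523)
1384^8 ≡ 2321^2 = 5387041 ≡ 148 (mod 4523)
1384^16 ≡ 148^2 = 21904 ≡ 3812 (mod 4523)
1384^32 ≡ 3812^2 = 14531344 ≡ 3468 (mod 4523)
1384^64 ≡ 3468^2 = 12027024 ≡ 367 (mod 4523)
1384^128 ≡ 367^2 = 134689 ≡ 3522 (mod 4523)
1384^256 ≡ 3522^2 = 12404484 ≡ 2418 (mod 4523)
1384^512 ≡ 2418^2 = 5846724 ≡ 3008 (mod 4523)
1384^998 = 1384^512 × 1384^256 × 1384^128 × 1384^64 × 1384^32 × 1384^4 × 1384^2 ≡ 3008 × 2418 × 3522 × 367 × 3468 × 2321 × 2227 (mod 4523).
Accumulate the product:
3008 × 2418 = 7273344 ≡ 360
360 × 3522 = 1267920 ≡ 1480
1480 × 367 = 543160 ≡ 400
400 × 3468 = 1387200 ≡ 3162
3162 × 2321 = 7339002 ≡ 2696
2696 × 2227 = 6003992 ≡ 1971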